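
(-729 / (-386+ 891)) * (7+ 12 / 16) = -22599 / 2020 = -11.19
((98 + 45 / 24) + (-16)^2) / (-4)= -2847 / 32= -88.97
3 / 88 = 0.03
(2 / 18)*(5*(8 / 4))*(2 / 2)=10 / 9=1.11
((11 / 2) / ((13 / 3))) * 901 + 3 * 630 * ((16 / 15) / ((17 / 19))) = 1501365 / 442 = 3396.75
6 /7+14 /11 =2.13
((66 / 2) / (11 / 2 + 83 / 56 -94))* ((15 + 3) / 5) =-3024 / 2215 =-1.37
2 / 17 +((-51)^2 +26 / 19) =840603 / 323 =2602.49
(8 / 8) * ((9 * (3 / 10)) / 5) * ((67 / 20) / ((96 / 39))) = 23517 / 32000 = 0.73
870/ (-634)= -435/ 317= -1.37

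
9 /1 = 9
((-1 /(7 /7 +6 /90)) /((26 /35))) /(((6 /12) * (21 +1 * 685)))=-525 /146848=-0.00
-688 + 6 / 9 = -687.33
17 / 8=2.12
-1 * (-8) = 8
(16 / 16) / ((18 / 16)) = 8 / 9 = 0.89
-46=-46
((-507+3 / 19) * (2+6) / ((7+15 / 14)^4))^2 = 8759046534871449600 / 9596983536392219881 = 0.91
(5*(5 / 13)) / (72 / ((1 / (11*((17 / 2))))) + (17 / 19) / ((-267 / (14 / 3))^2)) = 60952095 / 213371350504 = 0.00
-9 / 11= -0.82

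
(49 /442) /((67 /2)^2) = 98 /992069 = 0.00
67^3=300763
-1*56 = -56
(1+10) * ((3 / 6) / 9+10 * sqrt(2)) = 11 / 18+110 * sqrt(2) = 156.17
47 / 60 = 0.78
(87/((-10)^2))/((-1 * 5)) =-87/500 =-0.17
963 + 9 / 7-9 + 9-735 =1605 / 7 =229.29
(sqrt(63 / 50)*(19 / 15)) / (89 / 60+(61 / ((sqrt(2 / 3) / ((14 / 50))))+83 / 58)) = -83823630*sqrt(14) / 32478280799+491258376*sqrt(21) / 32478280799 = 0.06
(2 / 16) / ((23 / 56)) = 0.30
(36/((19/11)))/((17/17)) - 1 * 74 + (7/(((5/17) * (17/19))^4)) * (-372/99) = -2170085182/391875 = -5537.70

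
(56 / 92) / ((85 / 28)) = 392 / 1955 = 0.20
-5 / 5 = -1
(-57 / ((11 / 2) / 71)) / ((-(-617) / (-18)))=145692 / 6787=21.47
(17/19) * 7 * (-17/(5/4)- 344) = -212772/95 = -2239.71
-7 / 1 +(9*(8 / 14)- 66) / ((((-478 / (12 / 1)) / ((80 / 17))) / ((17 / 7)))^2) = -235297921 / 19592503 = -12.01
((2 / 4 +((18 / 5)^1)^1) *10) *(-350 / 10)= -1435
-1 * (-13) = 13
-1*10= -10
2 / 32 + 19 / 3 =6.40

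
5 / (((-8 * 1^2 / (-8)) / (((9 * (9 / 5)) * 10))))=810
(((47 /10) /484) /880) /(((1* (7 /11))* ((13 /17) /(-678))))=-270861 /17617600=-0.02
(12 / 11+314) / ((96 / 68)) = 29461 / 132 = 223.19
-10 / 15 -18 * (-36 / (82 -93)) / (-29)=1306 / 957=1.36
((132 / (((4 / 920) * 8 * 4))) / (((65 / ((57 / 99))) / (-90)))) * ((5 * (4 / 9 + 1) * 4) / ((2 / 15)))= -163875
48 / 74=24 / 37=0.65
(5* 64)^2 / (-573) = -102400 / 573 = -178.71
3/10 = 0.30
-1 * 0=0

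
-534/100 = -5.34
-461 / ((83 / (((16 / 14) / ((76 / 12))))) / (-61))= 674904 / 11039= 61.14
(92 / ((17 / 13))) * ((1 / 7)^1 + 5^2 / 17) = 229632 / 2023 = 113.51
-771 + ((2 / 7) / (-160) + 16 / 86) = -18561243 / 24080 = -770.82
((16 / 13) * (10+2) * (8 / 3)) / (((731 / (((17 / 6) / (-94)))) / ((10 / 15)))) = -256 / 236457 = -0.00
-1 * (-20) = 20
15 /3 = 5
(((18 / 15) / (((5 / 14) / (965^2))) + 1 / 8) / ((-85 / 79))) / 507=-1977474991 / 344760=-5735.80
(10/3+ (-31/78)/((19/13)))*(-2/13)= -349/741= -0.47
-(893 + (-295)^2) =-87918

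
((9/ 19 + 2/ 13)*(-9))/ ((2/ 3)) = -4185/ 494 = -8.47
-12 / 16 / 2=-3 / 8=-0.38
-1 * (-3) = 3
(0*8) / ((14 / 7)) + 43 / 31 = 43 / 31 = 1.39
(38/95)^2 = 4/25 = 0.16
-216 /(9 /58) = -1392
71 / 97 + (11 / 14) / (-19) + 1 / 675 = 12053627 / 17416350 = 0.69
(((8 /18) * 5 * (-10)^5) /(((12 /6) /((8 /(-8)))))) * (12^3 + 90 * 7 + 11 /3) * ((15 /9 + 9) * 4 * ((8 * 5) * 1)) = 36275200000000 /81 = 447841975308.64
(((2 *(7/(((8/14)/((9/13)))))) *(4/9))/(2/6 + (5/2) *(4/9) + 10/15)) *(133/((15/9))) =18522/65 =284.95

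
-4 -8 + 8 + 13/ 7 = -15/ 7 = -2.14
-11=-11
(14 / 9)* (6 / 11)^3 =336 / 1331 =0.25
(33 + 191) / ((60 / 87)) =1624 / 5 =324.80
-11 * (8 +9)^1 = -187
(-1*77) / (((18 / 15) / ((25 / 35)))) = -275 / 6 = -45.83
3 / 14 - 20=-277 / 14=-19.79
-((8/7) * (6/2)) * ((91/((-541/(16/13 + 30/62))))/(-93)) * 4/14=-11056/3639307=-0.00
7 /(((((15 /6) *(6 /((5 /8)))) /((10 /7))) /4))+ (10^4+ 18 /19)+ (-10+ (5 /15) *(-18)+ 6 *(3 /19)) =569291 /57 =9987.56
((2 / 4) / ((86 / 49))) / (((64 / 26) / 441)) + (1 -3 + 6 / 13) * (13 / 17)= 4665509 / 93568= 49.86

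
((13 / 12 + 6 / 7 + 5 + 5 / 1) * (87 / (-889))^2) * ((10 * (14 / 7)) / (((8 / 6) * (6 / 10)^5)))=13180046875 / 597482676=22.06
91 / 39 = 7 / 3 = 2.33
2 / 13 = 0.15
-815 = -815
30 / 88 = 15 / 44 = 0.34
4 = 4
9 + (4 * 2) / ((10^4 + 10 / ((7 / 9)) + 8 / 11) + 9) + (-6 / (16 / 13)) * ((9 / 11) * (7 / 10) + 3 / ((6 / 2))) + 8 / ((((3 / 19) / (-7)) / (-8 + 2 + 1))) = 3615690678181 / 2037390960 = 1774.67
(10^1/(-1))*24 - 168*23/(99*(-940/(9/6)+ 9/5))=-3534040/14729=-239.94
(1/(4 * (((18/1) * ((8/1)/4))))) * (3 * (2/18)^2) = 1/3888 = 0.00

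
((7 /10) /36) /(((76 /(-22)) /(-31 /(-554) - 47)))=667513 /2526240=0.26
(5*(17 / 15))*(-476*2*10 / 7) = -7706.67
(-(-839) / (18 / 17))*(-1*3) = -2377.17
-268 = -268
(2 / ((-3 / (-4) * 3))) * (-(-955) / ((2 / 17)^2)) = 551990 / 9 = 61332.22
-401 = -401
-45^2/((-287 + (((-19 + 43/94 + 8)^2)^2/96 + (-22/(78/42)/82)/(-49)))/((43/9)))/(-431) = -54111411892661760/381629650425813607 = -0.14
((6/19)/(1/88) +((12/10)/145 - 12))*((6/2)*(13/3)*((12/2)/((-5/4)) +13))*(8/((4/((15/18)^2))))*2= 38662754/8265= 4677.89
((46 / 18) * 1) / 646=23 / 5814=0.00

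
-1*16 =-16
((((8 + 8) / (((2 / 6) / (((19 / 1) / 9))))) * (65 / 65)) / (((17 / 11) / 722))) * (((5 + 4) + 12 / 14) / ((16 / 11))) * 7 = 38177194 / 17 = 2245717.29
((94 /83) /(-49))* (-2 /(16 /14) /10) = 47 /11620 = 0.00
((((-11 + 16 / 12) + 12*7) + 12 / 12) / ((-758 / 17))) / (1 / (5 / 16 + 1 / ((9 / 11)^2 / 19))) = -71440069 / 1473552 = -48.48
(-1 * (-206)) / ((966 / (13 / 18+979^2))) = 1776950953 / 8694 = 204388.19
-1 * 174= -174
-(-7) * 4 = 28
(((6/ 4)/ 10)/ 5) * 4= 3/ 25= 0.12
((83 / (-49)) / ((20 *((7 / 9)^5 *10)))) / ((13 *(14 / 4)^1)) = -4901067 / 7494241300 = -0.00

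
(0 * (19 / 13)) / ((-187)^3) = 0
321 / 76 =4.22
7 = 7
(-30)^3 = -27000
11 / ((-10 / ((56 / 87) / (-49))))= 44 / 3045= 0.01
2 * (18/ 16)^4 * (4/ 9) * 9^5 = 43046721/ 512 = 84075.63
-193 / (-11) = 193 / 11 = 17.55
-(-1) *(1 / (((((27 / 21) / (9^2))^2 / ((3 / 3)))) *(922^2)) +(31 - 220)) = -160661907 / 850084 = -189.00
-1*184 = -184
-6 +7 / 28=-23 / 4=-5.75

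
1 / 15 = 0.07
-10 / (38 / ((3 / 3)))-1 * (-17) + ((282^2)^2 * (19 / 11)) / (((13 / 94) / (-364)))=-28750356484765.81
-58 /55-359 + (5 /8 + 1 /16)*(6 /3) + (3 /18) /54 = -12783229 /35640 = -358.68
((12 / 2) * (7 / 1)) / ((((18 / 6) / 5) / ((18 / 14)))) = 90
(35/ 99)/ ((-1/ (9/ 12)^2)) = -0.20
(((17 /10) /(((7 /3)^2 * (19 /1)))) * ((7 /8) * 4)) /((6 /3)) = 153 /5320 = 0.03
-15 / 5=-3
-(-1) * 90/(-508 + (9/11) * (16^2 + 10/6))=-990/3269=-0.30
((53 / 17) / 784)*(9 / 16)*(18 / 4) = 4293 / 426496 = 0.01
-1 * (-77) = 77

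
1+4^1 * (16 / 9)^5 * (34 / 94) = 74078471 / 2775303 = 26.69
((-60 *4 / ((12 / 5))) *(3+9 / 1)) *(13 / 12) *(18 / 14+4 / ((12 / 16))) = -180700 / 21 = -8604.76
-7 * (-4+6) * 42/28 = -21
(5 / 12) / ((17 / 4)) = 5 / 51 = 0.10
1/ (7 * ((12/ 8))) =2/ 21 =0.10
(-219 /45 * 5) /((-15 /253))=18469 /45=410.42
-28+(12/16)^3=-1765/64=-27.58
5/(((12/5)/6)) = 25/2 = 12.50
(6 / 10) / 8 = 3 / 40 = 0.08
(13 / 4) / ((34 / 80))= 130 / 17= 7.65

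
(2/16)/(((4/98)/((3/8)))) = 147/128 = 1.15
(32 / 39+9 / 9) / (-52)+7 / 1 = 14125 / 2028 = 6.96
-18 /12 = -3 /2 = -1.50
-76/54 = -38/27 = -1.41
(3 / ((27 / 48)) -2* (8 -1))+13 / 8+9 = 47 / 24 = 1.96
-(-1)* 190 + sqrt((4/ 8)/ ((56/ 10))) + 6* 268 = sqrt(70)/ 28 + 1798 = 1798.30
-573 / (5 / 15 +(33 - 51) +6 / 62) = 53289 / 1634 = 32.61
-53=-53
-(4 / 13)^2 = -16 / 169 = -0.09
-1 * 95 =-95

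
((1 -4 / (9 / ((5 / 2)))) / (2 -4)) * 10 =5 / 9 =0.56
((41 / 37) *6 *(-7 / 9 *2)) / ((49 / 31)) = -5084 / 777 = -6.54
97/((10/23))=2231/10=223.10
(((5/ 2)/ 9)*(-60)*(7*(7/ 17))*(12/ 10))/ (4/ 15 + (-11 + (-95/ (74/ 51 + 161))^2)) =20180520150/ 3637703129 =5.55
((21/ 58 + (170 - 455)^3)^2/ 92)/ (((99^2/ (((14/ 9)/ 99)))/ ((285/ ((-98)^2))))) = 19028573383639774655/ 68667661760544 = 277111.13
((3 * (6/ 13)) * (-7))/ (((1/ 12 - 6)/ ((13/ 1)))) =1512/ 71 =21.30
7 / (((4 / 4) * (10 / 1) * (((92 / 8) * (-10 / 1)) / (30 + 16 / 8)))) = -112 / 575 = -0.19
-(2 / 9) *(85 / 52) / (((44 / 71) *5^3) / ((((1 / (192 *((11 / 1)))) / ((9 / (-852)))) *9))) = 85697 / 45302400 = 0.00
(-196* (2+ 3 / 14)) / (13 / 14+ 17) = -6076 / 251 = -24.21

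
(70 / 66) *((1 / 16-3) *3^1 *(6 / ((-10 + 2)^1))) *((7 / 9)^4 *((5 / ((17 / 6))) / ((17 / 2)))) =19748225 / 37079856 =0.53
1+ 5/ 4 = 2.25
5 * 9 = 45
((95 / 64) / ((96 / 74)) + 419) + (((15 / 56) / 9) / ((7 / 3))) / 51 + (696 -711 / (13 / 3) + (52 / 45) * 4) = 477388493873 / 499000320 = 956.69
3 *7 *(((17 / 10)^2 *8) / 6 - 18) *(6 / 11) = -162.04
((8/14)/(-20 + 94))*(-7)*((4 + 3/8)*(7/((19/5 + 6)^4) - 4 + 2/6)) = 22642745/26118078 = 0.87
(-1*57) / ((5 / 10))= -114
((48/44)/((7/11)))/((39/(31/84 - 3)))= -17/147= -0.12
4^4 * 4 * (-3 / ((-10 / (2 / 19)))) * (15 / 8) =1152 / 19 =60.63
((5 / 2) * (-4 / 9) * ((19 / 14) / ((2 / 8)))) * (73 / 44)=-10.01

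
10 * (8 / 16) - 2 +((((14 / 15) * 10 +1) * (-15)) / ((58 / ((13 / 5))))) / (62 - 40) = 2.68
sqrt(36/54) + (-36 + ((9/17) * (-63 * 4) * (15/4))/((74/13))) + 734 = sqrt(6)/3 + 767519/1258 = 610.93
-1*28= -28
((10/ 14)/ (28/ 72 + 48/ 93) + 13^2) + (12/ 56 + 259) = 606611/ 1414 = 429.00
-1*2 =-2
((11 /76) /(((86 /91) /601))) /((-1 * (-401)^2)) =-601601 /1050995336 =-0.00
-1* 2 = -2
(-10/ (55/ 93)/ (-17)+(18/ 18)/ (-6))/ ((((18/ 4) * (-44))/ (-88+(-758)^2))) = -44474017/ 18513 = -2402.31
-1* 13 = -13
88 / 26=44 / 13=3.38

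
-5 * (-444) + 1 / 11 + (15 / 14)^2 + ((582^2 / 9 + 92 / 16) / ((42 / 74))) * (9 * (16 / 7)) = 420895129 / 308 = 1366542.63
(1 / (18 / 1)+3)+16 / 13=1003 / 234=4.29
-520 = -520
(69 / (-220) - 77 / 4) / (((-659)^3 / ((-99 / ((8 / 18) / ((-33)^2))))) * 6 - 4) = -7909407 / 2860294625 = -0.00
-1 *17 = -17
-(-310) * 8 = 2480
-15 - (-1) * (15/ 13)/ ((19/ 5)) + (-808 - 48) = -215062/ 247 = -870.70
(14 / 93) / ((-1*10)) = -7 / 465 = -0.02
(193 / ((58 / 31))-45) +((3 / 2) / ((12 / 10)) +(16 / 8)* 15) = 10371 / 116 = 89.41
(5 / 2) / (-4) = -5 / 8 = -0.62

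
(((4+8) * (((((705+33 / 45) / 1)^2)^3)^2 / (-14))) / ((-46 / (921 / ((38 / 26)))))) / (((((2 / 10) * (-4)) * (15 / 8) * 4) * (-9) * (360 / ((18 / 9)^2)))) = 1976079497901060792549391770852911417959184560528384 / 53580696427001953125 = 36880436979636139294295180000000.00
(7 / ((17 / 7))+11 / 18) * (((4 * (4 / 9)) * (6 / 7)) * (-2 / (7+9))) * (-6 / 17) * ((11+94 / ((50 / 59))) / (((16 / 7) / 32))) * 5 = 8688832 / 4335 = 2004.34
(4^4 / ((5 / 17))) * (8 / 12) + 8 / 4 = 8734 / 15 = 582.27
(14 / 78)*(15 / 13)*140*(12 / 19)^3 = 8467200 / 1159171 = 7.30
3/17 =0.18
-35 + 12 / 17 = -583 / 17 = -34.29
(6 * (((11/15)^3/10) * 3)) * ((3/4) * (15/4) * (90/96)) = 11979/6400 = 1.87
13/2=6.50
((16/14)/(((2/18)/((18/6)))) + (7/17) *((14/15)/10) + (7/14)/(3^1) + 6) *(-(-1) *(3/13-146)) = -250731619/46410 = -5402.53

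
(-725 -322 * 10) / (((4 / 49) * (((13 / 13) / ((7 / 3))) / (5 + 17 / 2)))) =-12178215 / 8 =-1522276.88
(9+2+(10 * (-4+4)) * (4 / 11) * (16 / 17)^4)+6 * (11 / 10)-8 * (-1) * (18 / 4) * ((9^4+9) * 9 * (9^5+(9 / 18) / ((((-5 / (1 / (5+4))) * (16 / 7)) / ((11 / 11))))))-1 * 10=2513928299597 / 20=125696414979.85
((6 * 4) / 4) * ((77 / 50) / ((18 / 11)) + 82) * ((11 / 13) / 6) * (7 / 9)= 54.59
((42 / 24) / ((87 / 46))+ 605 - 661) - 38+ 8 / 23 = -371093 / 4002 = -92.73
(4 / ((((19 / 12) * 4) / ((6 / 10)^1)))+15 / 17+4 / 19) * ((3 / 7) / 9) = 2377 / 33915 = 0.07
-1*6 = -6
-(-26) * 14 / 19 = 364 / 19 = 19.16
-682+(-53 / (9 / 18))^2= 10554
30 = 30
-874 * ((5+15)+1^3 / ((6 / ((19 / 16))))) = -847343 / 48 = -17652.98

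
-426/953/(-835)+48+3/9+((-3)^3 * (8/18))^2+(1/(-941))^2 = 406570297462418/2113877799465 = 192.33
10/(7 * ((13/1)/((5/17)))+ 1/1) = 25/776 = 0.03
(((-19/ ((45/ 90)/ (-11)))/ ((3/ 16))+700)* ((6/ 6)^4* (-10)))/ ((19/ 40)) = -3515200/ 57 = -61670.18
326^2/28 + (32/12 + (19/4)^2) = 1283789/336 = 3820.80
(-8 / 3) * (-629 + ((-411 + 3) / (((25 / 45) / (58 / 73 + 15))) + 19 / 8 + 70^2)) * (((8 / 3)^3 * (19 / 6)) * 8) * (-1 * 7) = -5826912888832 / 88695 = -65696069.55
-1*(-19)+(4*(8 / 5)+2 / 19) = 2423 / 95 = 25.51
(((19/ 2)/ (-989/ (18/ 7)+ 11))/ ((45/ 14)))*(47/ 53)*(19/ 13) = -237538/ 23167625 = -0.01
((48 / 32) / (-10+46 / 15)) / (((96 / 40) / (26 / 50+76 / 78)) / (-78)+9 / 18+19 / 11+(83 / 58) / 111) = -2321591085 / 23818055872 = -0.10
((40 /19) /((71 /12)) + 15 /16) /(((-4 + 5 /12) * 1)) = -83745 /232028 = -0.36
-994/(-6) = 497/3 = 165.67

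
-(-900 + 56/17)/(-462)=-1.94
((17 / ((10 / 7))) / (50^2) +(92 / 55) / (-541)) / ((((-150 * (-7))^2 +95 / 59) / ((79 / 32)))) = 1156715709 / 309678590276000000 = 0.00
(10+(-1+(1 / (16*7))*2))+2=617 / 56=11.02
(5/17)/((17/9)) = 45/289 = 0.16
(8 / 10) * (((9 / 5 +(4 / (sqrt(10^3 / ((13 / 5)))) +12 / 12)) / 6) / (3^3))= 2 * sqrt(26) / 10125 +28 / 2025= 0.01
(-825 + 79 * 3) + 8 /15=-8812 /15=-587.47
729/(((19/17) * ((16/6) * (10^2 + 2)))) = 729/304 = 2.40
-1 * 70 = -70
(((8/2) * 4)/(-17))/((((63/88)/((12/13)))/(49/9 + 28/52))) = -563200/77571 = -7.26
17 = 17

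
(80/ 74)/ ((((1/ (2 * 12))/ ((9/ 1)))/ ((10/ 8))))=10800/ 37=291.89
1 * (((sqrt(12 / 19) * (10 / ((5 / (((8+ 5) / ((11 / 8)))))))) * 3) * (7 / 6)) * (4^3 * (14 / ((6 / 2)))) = 1304576 * sqrt(57) / 627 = 15708.66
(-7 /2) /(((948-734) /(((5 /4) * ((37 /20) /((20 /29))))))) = -7511 /136960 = -0.05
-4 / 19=-0.21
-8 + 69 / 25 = -131 / 25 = -5.24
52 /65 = 4 /5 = 0.80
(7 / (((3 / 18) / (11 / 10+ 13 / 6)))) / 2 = 68.60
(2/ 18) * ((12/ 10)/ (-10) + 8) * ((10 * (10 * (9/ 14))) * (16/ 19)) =6304/ 133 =47.40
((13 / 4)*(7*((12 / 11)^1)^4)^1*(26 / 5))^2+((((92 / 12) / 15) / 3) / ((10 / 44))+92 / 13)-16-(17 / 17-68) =52914623564304779 / 1880999180775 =28131.13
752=752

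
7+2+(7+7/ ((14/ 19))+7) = 65/ 2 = 32.50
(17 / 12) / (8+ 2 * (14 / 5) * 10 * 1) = 17 / 768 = 0.02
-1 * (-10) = 10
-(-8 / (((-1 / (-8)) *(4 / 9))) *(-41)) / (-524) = 1476 / 131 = 11.27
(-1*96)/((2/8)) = -384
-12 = -12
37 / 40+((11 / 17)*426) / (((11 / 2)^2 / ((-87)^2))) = 515909959 / 7480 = 68971.92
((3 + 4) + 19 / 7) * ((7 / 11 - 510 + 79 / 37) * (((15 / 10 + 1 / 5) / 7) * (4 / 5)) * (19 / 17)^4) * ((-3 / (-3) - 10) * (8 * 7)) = 15496547260032 / 20584025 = 752843.39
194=194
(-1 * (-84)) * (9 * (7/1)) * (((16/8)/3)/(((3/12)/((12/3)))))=56448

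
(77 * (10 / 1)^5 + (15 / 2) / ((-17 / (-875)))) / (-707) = -37401875 / 3434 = -10891.64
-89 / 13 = -6.85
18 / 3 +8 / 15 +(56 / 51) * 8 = 1302 / 85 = 15.32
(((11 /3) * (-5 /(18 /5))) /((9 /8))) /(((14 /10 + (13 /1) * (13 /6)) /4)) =-44000 /71847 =-0.61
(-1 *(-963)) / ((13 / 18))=17334 / 13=1333.38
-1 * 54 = -54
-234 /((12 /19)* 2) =-741 /4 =-185.25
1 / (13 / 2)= 0.15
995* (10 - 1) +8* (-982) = 1099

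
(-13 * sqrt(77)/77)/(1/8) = -104 * sqrt(77)/77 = -11.85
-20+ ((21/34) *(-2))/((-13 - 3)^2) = -87061/4352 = -20.00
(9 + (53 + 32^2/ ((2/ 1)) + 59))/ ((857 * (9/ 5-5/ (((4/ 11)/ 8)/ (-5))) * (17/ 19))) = 60135/ 40195871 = 0.00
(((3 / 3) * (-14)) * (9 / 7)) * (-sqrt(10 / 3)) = 6 * sqrt(30) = 32.86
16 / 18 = 8 / 9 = 0.89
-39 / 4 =-9.75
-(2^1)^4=-16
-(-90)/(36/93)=465/2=232.50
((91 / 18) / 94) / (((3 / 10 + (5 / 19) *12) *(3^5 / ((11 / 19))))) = 5005 / 135064746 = 0.00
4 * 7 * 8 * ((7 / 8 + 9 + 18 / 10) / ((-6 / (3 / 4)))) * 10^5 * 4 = -130760000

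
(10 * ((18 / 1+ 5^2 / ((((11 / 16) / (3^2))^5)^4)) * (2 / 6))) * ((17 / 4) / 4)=5205440969890514512480764141926983722772650255 / 2690999979730240036804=1934389078075108435708368.00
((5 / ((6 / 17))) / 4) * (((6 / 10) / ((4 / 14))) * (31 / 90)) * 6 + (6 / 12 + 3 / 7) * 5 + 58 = 78.01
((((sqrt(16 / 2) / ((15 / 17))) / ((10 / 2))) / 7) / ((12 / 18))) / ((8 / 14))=17 * sqrt(2) / 100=0.24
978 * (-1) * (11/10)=-5379/5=-1075.80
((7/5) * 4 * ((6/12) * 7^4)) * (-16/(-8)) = 67228/5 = 13445.60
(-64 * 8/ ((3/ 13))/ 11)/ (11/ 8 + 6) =-53248/ 1947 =-27.35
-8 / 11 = -0.73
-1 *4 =-4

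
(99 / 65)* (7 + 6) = 99 / 5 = 19.80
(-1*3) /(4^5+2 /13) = -13 /4438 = -0.00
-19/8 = -2.38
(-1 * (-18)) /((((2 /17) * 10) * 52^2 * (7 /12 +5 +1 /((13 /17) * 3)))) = 153 /162760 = 0.00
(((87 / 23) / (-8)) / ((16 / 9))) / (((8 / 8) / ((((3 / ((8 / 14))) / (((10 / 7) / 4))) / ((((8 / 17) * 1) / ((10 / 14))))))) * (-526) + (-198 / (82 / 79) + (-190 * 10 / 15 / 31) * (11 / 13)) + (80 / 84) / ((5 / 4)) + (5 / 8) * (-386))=0.00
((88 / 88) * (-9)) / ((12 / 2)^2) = -1 / 4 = -0.25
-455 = -455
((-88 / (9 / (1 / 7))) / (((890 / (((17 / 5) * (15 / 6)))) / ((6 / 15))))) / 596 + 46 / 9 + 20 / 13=200609191 / 30168775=6.65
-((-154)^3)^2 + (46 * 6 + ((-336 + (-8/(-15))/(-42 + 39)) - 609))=-600256454686433/45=-13339032326365.18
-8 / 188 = -2 / 47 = -0.04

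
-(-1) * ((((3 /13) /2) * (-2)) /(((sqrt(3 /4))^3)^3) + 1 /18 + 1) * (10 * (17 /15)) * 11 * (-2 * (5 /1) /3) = -35530 /81 + 1914880 * sqrt(3) /9477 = -88.67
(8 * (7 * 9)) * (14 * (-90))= -635040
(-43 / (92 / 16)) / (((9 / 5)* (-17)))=860 / 3519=0.24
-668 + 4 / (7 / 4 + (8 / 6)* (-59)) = -616612 / 923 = -668.05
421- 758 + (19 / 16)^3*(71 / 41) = -334.10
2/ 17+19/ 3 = 329/ 51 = 6.45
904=904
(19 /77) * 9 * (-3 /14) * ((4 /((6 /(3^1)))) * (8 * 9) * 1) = -36936 /539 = -68.53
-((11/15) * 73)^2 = -644809/225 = -2865.82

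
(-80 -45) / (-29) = 125 / 29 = 4.31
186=186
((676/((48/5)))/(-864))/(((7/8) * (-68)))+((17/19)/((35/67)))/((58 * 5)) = 61828771/8497742400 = 0.01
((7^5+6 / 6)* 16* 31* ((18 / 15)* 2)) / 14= 50020608 / 35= 1429160.23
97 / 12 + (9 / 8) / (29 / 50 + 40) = 49372 / 6087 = 8.11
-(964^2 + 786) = -930082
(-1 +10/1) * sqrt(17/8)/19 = 9 * sqrt(34)/76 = 0.69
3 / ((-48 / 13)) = -13 / 16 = -0.81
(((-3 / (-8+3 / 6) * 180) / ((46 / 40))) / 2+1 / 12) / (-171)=-8663 / 47196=-0.18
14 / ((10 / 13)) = 91 / 5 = 18.20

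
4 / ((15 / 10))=8 / 3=2.67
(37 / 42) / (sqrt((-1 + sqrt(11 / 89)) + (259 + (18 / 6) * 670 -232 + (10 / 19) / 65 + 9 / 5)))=0.02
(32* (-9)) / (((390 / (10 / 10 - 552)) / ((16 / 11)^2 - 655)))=-2089365552 / 7865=-265653.60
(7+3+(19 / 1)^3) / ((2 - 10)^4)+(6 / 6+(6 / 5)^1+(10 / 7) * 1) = 760607 / 143360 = 5.31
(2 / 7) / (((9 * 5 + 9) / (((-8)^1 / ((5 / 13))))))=-104 / 945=-0.11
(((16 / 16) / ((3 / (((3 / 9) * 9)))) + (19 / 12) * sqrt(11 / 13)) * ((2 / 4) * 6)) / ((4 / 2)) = 3 / 2 + 19 * sqrt(143) / 104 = 3.68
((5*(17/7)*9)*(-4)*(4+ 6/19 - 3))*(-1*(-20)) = -1530000/133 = -11503.76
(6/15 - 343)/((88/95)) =-32547/88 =-369.85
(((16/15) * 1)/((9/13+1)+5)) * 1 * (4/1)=832/1305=0.64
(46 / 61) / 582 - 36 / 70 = -318713 / 621285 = -0.51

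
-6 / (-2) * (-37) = -111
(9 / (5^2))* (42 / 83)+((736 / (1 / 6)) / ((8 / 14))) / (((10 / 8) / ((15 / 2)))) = 96213978 / 2075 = 46368.18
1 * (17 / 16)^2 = 289 / 256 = 1.13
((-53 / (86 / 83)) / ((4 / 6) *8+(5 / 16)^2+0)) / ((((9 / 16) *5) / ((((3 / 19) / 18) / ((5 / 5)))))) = -0.03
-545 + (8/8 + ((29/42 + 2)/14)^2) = -188071967/345744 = -543.96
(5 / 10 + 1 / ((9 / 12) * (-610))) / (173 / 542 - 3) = -246881 / 1329495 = -0.19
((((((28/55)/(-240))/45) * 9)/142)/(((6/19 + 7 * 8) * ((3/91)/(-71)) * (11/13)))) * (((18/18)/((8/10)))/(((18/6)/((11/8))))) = 157339/2033856000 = 0.00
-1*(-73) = 73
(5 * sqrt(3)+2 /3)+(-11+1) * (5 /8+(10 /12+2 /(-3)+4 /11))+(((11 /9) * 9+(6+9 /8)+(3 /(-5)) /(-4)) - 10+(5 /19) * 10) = 169 /8360+5 * sqrt(3) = 8.68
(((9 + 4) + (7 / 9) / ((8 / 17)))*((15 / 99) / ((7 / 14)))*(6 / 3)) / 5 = 1055 / 594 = 1.78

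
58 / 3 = 19.33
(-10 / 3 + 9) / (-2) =-17 / 6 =-2.83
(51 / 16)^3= 132651 / 4096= 32.39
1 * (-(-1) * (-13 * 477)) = -6201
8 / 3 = 2.67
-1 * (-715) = 715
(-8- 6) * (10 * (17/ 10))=-238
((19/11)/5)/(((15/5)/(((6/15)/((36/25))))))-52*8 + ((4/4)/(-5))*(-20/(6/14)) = -241541/594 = -406.63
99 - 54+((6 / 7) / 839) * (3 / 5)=1321443 / 29365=45.00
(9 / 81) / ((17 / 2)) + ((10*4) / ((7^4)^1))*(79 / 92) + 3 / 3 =8680435 / 8449119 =1.03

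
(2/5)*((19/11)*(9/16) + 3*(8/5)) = 5079/2200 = 2.31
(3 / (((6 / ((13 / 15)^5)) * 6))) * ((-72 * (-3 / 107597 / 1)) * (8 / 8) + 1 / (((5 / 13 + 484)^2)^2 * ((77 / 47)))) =198152672209808379381487 / 2422518611303971630804612500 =0.00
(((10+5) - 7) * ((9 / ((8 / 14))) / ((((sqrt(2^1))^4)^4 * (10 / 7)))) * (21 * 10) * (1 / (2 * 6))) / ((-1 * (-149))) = 0.04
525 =525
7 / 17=0.41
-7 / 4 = -1.75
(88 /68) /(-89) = -22 /1513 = -0.01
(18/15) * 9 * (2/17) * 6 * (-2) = -1296/85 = -15.25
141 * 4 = 564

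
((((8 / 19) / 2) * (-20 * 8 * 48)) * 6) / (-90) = 2048 / 19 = 107.79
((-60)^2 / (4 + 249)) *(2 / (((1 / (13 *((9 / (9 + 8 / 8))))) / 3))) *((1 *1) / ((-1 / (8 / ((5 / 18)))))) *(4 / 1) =-29113344 / 253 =-115072.51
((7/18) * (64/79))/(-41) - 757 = -22067531/29151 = -757.01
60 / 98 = 30 / 49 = 0.61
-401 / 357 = -1.12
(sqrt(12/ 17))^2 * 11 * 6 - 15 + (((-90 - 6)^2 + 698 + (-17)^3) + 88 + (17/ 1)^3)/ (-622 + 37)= 48037/ 3315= 14.49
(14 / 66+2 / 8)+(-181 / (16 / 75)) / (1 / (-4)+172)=-33839 / 7557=-4.48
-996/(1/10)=-9960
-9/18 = -0.50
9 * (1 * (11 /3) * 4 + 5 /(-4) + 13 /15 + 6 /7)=19077 /140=136.26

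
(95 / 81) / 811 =95 / 65691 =0.00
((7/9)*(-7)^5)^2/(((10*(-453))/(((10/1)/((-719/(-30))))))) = -138412872010/8794089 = -15739.31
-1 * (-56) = 56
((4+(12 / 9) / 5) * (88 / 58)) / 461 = 2816 / 200535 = 0.01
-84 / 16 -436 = -1765 / 4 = -441.25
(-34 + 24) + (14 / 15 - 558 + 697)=1949 / 15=129.93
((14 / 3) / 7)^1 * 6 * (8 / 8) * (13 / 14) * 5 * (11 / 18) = 715 / 63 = 11.35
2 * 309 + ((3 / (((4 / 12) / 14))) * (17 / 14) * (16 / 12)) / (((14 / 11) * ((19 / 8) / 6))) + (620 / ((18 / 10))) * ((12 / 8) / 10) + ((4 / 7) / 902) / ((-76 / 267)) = 386745229 / 359898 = 1074.60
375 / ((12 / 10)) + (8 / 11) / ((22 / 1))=75633 / 242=312.53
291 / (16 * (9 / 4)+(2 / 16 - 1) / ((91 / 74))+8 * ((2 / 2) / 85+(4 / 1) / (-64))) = 1286220 / 154181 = 8.34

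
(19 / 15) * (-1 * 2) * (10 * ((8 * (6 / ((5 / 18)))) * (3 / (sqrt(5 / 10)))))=-65664 * sqrt(2) / 5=-18572.58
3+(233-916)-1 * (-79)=-601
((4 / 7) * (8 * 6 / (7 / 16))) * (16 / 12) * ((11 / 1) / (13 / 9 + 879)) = 101376 / 97069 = 1.04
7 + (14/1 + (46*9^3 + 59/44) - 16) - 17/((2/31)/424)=-3440081/44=-78183.66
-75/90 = -5/6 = -0.83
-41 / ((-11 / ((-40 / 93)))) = -1640 / 1023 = -1.60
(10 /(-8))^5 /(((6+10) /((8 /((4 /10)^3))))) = -390625 /16384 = -23.84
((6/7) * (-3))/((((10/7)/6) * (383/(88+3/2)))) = -4833/1915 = -2.52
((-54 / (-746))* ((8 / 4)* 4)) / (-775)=-216 / 289075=-0.00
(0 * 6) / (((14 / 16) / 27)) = 0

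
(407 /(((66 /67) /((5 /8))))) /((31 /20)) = 61975 /372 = 166.60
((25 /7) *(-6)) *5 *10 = -1071.43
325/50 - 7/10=5.80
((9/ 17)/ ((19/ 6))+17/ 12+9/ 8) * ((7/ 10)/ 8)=146993/ 620160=0.24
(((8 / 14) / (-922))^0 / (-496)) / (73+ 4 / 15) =-15 / 545104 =-0.00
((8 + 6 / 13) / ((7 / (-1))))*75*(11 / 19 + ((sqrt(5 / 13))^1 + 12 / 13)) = -192.40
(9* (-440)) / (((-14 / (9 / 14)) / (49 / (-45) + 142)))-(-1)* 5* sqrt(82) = 5* sqrt(82) + 1255518 / 49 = 25668.09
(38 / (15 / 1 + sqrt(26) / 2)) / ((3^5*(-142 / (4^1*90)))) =-400 / 14697 + 40*sqrt(26) / 44091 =-0.02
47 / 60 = 0.78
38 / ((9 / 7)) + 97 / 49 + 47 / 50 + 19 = 1135027 / 22050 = 51.48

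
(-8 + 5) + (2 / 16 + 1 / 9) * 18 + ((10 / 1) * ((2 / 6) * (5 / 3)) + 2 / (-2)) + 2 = 281 / 36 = 7.81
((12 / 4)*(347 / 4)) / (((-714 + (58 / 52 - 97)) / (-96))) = 216528 / 7019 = 30.85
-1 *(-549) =549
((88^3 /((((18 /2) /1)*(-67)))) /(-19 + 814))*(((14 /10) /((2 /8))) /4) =-4770304 /2396925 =-1.99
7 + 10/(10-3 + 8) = 23/3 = 7.67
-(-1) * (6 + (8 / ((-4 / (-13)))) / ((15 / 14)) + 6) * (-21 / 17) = -224 / 5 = -44.80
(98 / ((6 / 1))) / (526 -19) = 49 / 1521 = 0.03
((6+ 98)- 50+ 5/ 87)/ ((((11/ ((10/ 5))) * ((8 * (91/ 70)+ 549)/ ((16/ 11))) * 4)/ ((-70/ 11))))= -13168400/ 323884209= -0.04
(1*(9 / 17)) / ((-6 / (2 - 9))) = 21 / 34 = 0.62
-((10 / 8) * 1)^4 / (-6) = 625 / 1536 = 0.41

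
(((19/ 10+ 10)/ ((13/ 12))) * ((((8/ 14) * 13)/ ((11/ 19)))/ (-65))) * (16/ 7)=-124032/ 25025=-4.96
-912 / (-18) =152 / 3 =50.67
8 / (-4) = -2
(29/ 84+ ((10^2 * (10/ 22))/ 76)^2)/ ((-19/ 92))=-59322727/ 17428719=-3.40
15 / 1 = 15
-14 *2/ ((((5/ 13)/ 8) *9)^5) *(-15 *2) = 681325625344/ 12301875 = 55383.88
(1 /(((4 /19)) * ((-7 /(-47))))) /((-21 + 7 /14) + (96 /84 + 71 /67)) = -59831 /34326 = -1.74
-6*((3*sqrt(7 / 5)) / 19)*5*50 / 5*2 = -360*sqrt(35) / 19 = -112.09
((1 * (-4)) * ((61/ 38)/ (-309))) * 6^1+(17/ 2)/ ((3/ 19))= 633575/ 11742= 53.96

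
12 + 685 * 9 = 6177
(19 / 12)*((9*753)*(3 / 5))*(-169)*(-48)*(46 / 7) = 12012042744 / 35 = 343201221.26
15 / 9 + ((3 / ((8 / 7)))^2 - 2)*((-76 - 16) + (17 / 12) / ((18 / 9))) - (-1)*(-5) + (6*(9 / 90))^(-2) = -2059909 / 4608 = -447.03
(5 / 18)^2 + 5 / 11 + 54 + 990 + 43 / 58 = 108035245 / 103356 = 1045.27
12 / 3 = 4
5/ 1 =5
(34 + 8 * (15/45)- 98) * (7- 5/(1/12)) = 9752/3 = 3250.67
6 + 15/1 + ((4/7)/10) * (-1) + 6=943/35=26.94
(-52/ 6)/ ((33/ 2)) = -52/ 99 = -0.53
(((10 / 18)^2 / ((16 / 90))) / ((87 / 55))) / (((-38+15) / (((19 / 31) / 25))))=-5225 / 4466232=-0.00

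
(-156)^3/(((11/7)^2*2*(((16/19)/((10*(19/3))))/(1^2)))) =-6995291940/121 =-57812330.08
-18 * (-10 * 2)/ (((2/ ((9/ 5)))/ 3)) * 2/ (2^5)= 60.75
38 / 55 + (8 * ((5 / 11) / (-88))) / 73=30489 / 44165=0.69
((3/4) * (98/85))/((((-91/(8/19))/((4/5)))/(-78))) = 2016/8075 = 0.25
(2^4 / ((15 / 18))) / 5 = 96 / 25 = 3.84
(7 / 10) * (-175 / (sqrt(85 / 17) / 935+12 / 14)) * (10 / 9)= -158.35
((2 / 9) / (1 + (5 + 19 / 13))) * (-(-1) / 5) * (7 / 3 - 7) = -364 / 13095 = -0.03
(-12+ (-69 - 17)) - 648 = -746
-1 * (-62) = 62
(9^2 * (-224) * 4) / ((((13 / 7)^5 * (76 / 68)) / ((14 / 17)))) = -17076987648 / 7054567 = -2420.70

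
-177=-177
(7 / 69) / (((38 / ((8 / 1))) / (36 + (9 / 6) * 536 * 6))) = 45360 / 437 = 103.80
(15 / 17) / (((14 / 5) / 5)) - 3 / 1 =-339 / 238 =-1.42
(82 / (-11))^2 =6724 / 121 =55.57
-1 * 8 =-8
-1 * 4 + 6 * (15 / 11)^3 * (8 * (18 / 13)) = 2846788 / 17303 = 164.53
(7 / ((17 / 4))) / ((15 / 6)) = 56 / 85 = 0.66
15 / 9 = 5 / 3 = 1.67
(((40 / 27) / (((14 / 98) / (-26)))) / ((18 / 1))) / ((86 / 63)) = -12740 / 1161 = -10.97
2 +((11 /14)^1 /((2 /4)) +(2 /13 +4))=703 /91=7.73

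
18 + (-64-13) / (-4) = 149 / 4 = 37.25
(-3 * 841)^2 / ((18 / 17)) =12023777 / 2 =6011888.50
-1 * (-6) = 6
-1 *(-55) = 55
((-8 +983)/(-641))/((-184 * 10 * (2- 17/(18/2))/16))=1755/14743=0.12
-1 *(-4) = 4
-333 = -333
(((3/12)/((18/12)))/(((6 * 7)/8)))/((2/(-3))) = -1/21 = -0.05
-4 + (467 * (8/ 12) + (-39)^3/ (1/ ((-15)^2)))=-40039403/ 3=-13346467.67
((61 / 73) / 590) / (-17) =-61 / 732190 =-0.00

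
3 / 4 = 0.75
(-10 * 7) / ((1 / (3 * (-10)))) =2100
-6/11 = -0.55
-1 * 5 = -5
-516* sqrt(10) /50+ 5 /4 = 5 /4 -258* sqrt(10) /25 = -31.38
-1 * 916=-916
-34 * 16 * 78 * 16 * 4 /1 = -2715648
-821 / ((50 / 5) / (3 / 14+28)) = -64859 / 28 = -2316.39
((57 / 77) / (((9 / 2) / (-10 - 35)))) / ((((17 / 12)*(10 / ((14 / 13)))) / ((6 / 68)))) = -2052 / 41327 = -0.05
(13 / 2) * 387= 5031 / 2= 2515.50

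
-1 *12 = -12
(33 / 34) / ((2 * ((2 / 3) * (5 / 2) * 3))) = 33 / 340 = 0.10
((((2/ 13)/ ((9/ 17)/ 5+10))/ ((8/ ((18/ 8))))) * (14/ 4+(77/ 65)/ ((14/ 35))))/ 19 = 16065/ 11032996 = 0.00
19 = 19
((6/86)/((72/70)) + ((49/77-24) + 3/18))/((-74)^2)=-131281/31081776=-0.00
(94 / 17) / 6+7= 404 / 51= 7.92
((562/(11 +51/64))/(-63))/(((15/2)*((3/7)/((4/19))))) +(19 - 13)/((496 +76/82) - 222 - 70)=-494216369/24406654725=-0.02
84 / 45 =28 / 15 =1.87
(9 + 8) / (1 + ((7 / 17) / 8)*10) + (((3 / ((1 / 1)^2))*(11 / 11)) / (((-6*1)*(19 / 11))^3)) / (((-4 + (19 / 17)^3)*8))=5311605862271 / 473260464576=11.22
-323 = -323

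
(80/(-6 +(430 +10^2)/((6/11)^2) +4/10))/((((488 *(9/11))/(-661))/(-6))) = 4362600/9749081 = 0.45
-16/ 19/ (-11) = 16/ 209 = 0.08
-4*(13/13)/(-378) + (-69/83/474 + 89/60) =36983909/24785460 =1.49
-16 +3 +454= 441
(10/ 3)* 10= 33.33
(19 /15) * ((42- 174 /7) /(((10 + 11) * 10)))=76 /735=0.10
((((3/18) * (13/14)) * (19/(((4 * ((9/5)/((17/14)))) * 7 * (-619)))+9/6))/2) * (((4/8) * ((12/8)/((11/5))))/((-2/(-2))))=212818645/5380962048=0.04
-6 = -6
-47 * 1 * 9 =-423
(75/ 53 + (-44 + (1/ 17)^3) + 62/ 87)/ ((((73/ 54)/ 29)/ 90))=-1536672121560/ 19008397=-80841.75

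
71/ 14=5.07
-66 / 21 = -22 / 7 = -3.14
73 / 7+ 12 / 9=247 / 21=11.76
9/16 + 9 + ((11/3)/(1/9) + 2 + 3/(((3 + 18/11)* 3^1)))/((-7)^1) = 25885/5712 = 4.53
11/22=1/2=0.50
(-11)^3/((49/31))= -41261/49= -842.06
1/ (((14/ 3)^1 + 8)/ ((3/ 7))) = 9/ 266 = 0.03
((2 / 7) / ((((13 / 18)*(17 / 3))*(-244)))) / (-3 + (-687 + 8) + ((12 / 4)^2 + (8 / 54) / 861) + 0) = 89667 / 210913305187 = 0.00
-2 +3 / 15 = -9 / 5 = -1.80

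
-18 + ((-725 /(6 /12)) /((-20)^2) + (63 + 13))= 435 /8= 54.38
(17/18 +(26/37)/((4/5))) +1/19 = 11866/6327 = 1.88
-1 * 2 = -2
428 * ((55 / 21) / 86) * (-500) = -5885000 / 903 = -6517.17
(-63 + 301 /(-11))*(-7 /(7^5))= 142 /3773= 0.04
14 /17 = 0.82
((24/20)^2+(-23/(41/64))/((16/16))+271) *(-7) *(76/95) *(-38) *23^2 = 136465000056/5125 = 26627317.08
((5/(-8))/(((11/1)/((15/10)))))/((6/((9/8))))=-45/2816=-0.02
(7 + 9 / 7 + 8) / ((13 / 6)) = 684 / 91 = 7.52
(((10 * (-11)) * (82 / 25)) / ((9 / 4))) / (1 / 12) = -28864 / 15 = -1924.27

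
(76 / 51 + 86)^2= 19909444 / 2601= 7654.53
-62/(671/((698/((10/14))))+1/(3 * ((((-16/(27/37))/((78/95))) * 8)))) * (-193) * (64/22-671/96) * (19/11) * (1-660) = 81125391.66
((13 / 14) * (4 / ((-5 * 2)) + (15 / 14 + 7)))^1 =6981 / 980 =7.12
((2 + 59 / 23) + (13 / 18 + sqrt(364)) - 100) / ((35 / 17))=-666587 / 14490 + 34 * sqrt(91) / 35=-36.74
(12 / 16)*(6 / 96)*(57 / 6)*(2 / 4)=57 / 256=0.22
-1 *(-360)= 360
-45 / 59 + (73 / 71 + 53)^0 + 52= 3082 / 59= 52.24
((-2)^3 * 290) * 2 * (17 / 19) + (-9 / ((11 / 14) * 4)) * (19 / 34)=-59024983 / 14212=-4153.18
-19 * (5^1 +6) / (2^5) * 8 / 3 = -209 / 12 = -17.42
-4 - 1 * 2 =-6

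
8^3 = 512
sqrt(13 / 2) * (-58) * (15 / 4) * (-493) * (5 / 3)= 357425 * sqrt(26) / 4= 455629.26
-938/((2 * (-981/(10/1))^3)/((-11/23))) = -5159000/21713751243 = -0.00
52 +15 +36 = 103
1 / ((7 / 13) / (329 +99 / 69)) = 98800 / 161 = 613.66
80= 80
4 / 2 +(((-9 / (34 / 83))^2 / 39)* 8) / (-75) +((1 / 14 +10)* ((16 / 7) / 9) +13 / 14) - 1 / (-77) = 1269433657 / 303753450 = 4.18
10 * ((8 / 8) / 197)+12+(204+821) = 1037.05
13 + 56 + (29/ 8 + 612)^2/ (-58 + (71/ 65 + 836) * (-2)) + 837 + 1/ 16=4952369271/ 7205888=687.27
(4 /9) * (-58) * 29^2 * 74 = -14438288 /9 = -1604254.22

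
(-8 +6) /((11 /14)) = -28 /11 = -2.55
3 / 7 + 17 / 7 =20 / 7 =2.86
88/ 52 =22/ 13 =1.69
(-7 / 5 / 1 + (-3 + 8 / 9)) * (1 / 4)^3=-79 / 1440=-0.05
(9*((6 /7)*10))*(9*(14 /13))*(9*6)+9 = 524997 /13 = 40384.38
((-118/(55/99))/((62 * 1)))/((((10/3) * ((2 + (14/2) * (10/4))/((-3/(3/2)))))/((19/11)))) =20178/110825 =0.18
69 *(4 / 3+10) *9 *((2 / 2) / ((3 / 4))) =9384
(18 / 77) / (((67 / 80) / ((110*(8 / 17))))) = 115200 / 7973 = 14.45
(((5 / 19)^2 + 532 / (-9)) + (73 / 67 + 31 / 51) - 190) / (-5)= 915325643 / 18503055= 49.47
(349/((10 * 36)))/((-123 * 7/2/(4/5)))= -349/193725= -0.00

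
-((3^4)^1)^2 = -6561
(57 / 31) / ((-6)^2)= 0.05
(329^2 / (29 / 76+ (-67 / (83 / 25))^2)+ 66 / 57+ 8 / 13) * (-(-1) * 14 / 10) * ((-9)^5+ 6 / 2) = -149338967956228988 / 6758530565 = -22096366.44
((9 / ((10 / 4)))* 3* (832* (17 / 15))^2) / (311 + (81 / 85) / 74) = 1509998051328 / 48906775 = 30875.03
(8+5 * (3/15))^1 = 9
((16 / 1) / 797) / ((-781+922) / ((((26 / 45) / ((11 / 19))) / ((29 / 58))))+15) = 15808 / 67438155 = 0.00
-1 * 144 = -144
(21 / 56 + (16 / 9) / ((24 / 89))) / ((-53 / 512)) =-96320 / 1431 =-67.31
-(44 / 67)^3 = -85184 / 300763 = -0.28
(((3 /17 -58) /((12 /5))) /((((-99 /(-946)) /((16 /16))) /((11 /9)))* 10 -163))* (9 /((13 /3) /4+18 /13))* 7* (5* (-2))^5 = -247273650000 /651899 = -379312.82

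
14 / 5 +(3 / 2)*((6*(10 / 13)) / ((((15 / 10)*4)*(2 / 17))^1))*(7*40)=178682 / 65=2748.95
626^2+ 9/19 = 7445653/19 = 391876.47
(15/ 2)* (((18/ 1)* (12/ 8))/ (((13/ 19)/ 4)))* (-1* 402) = -6186780/ 13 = -475906.15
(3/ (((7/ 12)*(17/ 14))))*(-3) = -216/ 17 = -12.71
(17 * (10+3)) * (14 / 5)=3094 / 5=618.80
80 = 80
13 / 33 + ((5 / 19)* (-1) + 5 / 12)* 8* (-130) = -99853 / 627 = -159.26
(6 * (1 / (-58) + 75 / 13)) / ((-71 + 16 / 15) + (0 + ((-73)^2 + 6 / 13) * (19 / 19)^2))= 0.01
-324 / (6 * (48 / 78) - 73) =4212 / 901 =4.67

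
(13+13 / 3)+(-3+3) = 52 / 3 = 17.33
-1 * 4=-4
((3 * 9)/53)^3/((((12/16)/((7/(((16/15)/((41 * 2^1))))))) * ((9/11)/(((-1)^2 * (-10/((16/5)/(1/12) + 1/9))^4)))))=707804678109375000/1342832549198073917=0.53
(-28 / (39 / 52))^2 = 12544 / 9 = 1393.78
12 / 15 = 4 / 5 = 0.80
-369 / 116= -3.18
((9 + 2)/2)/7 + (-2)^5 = -437/14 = -31.21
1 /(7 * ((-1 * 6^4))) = -1 /9072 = -0.00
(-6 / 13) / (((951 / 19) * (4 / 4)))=-38 / 4121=-0.01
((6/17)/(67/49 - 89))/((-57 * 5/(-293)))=-14357/3467405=-0.00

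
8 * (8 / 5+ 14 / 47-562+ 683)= 983.18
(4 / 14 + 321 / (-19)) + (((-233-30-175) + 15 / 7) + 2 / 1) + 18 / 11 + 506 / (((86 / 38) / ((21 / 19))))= -12689596 / 62909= -201.71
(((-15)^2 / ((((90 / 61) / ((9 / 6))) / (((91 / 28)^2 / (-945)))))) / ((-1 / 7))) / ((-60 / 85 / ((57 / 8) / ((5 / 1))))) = -3329807 / 92160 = -36.13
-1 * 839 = -839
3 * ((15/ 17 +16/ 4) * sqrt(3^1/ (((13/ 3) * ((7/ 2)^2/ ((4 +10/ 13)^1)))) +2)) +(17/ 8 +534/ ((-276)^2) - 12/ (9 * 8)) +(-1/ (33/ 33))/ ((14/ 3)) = 38905/ 22218 +249 * sqrt(18794)/ 1547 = 23.82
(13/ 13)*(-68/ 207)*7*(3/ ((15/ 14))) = -6664/ 1035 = -6.44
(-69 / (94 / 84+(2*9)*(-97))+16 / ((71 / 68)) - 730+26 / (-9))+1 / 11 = -369565045583 / 515120265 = -717.43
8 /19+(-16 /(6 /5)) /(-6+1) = 176 /57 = 3.09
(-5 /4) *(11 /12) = -55 /48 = -1.15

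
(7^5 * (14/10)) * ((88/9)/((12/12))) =10353112/45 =230069.16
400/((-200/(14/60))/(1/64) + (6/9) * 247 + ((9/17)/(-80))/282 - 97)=-1073856000/147090019423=-0.01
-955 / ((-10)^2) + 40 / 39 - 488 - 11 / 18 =-1163297 / 2340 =-497.14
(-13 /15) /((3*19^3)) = -13 /308655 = -0.00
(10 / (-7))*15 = -150 / 7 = -21.43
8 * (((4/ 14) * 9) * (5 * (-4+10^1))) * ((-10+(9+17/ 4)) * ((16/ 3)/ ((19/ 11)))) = 823680/ 133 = 6193.08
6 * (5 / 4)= 15 / 2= 7.50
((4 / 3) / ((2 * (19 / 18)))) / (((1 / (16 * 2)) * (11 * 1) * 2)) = 192 / 209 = 0.92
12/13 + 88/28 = 370/91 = 4.07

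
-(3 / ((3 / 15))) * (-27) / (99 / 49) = 2205 / 11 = 200.45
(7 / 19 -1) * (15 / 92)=-45 / 437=-0.10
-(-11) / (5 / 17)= 187 / 5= 37.40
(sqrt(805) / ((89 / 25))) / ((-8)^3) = -25* sqrt(805) / 45568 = -0.02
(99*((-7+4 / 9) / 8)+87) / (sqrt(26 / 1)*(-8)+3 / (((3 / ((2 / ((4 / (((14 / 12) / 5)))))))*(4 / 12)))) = -18800*sqrt(26) / 665551-1645 / 1331102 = -0.15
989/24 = 41.21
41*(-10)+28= -382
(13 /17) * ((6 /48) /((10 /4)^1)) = 13 /340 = 0.04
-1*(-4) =4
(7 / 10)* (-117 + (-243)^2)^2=2431086436.80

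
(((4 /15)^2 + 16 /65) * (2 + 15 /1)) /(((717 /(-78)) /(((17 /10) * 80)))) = -4291072 /53775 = -79.80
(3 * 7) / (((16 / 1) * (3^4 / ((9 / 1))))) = 7 / 48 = 0.15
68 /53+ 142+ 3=7753 /53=146.28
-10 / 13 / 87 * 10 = -100 / 1131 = -0.09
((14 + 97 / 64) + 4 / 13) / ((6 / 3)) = 13165 / 1664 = 7.91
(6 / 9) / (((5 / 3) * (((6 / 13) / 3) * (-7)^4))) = 13 / 12005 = 0.00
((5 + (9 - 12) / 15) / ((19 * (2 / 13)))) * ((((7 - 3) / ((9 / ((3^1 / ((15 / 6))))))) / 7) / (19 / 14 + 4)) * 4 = 3328 / 35625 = 0.09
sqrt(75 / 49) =5 * sqrt(3) / 7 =1.24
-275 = -275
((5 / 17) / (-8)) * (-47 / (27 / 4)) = 235 / 918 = 0.26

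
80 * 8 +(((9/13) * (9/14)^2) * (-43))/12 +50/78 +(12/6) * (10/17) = 333078701/519792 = 640.79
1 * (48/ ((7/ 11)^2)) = 5808/ 49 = 118.53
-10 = -10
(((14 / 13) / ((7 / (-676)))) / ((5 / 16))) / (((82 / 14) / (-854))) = 9947392 / 205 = 48523.86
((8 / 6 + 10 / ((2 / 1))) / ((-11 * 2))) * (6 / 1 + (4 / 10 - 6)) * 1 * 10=-38 / 33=-1.15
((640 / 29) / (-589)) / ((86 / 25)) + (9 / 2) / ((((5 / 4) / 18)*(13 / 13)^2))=237932492 / 3672415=64.79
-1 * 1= -1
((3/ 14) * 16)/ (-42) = -4/ 49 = -0.08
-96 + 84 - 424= -436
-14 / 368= -7 / 184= -0.04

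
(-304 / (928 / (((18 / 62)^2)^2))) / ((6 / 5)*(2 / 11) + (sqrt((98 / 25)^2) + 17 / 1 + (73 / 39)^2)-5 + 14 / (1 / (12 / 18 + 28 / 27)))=-156425229675 / 2923369987084342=-0.00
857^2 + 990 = 735439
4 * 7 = 28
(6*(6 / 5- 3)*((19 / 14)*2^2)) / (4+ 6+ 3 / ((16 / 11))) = -32832 / 6755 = -4.86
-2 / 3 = -0.67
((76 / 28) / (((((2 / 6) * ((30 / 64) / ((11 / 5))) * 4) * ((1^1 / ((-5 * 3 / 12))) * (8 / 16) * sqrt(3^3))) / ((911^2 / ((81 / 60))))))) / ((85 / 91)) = -36078325712 * sqrt(3) / 20655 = -3025393.04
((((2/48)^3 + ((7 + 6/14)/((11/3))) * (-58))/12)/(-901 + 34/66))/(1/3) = 125079475/3834077184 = 0.03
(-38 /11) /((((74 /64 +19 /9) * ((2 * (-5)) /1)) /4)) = 21888 /51755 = 0.42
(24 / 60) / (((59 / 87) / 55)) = 1914 / 59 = 32.44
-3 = -3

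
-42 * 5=-210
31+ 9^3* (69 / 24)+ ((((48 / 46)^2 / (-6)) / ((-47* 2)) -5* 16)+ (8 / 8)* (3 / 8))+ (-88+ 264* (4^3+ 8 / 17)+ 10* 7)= 32206663259 / 1690684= 19049.49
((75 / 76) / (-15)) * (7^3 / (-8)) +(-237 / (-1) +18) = 156755 / 608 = 257.82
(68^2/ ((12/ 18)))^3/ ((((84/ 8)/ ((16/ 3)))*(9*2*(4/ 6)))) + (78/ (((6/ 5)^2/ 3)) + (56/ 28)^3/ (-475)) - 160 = 93924108509313/ 6650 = 14123926091.63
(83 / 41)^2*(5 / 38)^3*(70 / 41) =30139375 / 1890916556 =0.02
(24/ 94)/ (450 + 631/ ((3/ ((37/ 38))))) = 1368/ 3508409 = 0.00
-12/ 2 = -6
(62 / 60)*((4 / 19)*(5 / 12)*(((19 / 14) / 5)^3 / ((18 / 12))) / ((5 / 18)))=11191 / 2572500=0.00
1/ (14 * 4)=1/ 56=0.02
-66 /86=-33 /43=-0.77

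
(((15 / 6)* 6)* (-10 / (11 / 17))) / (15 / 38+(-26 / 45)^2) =-196222500 / 616693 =-318.19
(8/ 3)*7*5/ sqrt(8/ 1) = 33.00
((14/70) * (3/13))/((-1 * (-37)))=3/2405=0.00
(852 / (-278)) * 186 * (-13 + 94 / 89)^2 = -89534223684 / 1101019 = -81319.42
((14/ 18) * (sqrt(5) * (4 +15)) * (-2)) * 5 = -1330 * sqrt(5)/ 9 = -330.44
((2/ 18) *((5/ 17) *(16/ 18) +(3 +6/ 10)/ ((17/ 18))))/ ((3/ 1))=3116/ 20655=0.15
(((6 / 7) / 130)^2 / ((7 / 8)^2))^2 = 331776 / 102905300850625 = 0.00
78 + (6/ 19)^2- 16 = 22418/ 361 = 62.10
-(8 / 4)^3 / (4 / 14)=-28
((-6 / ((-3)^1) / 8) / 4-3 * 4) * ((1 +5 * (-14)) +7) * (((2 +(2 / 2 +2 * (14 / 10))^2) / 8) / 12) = 811177 / 6400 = 126.75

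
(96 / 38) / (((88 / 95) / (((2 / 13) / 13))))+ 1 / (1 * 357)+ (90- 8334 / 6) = -862074958 / 663663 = -1298.96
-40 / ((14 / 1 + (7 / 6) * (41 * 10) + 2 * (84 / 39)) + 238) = -1560 / 28651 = -0.05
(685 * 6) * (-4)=-16440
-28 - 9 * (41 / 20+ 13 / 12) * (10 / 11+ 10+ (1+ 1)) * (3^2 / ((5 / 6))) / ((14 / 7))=-548294 / 275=-1993.80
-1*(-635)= 635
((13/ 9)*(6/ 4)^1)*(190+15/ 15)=2483/ 6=413.83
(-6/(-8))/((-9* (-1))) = 1/12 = 0.08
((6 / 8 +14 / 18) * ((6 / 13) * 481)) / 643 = 2035 / 3858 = 0.53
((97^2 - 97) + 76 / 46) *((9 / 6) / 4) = 321321 / 92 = 3492.62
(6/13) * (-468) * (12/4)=-648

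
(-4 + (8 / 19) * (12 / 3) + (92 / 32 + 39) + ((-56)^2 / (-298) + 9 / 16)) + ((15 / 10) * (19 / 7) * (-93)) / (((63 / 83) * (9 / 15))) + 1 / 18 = -801.76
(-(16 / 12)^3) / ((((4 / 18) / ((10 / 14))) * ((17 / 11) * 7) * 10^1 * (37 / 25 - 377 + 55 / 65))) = 57200 / 304300731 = 0.00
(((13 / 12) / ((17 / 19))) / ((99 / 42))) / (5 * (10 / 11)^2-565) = -2717 / 2966670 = -0.00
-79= -79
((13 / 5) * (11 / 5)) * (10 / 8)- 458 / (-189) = 36187 / 3780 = 9.57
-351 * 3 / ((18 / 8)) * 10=-4680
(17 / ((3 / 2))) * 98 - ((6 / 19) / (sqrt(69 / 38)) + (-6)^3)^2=-59710004 / 1311 + 864 * sqrt(2622) / 437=-45444.15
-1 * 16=-16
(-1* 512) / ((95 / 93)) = -47616 / 95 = -501.22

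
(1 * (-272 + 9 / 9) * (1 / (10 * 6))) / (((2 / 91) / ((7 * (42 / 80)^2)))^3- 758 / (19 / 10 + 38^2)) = 28954785986974390070619 / 3360717768656610290800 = 8.62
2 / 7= 0.29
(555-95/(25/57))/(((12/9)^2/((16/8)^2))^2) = 34263/20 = 1713.15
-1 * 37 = -37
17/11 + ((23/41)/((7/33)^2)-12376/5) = -271948874/110495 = -2461.19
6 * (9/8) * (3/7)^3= 729/1372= 0.53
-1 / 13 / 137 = -1 / 1781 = -0.00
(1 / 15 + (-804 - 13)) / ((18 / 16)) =-98032 / 135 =-726.16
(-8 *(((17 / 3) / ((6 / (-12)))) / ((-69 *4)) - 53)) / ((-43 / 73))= -6402100 / 8901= -719.26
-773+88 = -685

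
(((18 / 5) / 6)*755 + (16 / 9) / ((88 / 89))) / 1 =45025 / 99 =454.80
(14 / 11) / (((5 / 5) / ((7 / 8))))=49 / 44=1.11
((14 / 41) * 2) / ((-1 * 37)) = -0.02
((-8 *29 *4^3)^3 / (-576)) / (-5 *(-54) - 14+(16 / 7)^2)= 4894969856 / 225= 21755421.58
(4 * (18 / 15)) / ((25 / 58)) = 1392 / 125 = 11.14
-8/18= -4/9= -0.44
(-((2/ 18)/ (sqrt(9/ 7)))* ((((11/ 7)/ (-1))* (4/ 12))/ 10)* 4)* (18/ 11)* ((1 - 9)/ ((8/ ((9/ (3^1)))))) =-4* sqrt(7)/ 105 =-0.10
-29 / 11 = -2.64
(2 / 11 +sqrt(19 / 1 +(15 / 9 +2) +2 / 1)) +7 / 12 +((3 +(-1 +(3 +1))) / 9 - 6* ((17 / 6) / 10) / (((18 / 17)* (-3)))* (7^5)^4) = sqrt(222) / 3 +63414903640027139921 / 1485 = 42703638814833095.82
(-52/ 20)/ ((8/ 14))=-4.55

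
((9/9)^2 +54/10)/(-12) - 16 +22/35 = -334/21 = -15.90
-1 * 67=-67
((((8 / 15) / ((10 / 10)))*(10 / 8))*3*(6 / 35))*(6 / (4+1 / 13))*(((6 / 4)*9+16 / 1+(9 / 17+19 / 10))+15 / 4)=405522 / 22525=18.00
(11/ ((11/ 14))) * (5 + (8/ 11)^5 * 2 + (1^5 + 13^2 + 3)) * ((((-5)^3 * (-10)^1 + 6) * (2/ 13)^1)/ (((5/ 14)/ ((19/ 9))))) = 89594879798144/ 31404945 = 2852890.84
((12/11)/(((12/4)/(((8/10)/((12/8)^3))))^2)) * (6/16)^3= 8/22275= 0.00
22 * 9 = 198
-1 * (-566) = 566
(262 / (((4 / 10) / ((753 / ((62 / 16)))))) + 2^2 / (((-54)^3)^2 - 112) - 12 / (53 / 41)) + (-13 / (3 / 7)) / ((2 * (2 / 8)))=3886755424271110537 / 30553529306484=127211.34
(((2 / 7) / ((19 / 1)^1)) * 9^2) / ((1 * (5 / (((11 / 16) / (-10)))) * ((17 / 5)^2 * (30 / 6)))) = -891 / 3074960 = -0.00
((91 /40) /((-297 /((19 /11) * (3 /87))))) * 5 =-1729 /757944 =-0.00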